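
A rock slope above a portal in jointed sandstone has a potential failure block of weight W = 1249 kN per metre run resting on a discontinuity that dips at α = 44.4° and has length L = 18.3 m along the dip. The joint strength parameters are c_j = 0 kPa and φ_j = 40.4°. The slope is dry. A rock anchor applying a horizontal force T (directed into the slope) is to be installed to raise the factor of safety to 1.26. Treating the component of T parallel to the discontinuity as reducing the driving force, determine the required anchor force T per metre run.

T = 228 kN/m

Resolving forces along and normal to the sliding plane, with the horizontal anchor force T adding T·sinα to the effective normal force and T·cosα acting up the plane against the driving force:
FS = [c_jL + (W cosα + T sinα) tanφ_j] / [W sinα − T cosα]
Without the anchor: N' = 892.4 kN/m, driving T_d = 873.9 kN/m, resisting R = 0·18.3 + 892.4·tan40.4° = 759.5 kN/m, FS = 0.87.
Setting FS = 1.26 and solving for T:
1.26·(873.9 − T cos44.4°) = 759.5 + T sin44.4°·tan40.4°
T·(sin44.4°·tan40.4° + 1.26·cos44.4°) = 1.26·873.9 − 759.5
T·(0.6997·0.8511 + 1.26·0.7145) = 1101.1 − 759.5 = 341.6
T·1.4957 = 341.6
T = 228.4 kN/m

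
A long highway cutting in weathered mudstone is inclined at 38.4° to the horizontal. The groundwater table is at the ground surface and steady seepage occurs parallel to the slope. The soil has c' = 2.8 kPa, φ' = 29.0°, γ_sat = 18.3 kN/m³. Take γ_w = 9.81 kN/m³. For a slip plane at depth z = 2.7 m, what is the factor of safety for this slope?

With seepage parallel to the slope and the water table at the surface, the effective normal stress on the slip plane uses the buoyant unit weight γ' = γ_sat − γ_w while the driving shear stress uses γ_sat:
FS = [c' + γ' z cos²β tanφ'] / [γ_sat z sinβ cosβ]
γ' = 18.3 − 9.81 = 8.49 kN/m³
Numerator = 2.8 + 8.49·2.7·cos²38.4°·tan29.0° = 2.8 + 8.49·2.7·0.6142·0.5543 = 10.604 kPa
Denominator = 18.3·2.7·sin38.4°·cos38.4° = 18.3·2.7·0.6211·0.7837 = 24.052 kPa
FS = 10.604 / 24.052 = 0.441

FS = 0.44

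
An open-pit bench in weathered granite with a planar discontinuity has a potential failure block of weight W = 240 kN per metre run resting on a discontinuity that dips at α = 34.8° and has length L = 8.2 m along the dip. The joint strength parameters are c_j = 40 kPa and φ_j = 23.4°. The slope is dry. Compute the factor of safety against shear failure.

Resolving the block weight along and normal to the plane and applying the Mohr–Coulomb strength on the joint:
N' = W cosα = 240·cos34.8° = 197.1 kN/m
Driving force T = W sinα = 240·sin34.8° = 137.0 kN/m
Resisting force R = c_j·L + N'·tanφ_j = 40·8.2 + 197.1·tan23.4° = 328.0 + 85.3 = 413.3 kN/m
FS = R / T = 413.3 / 137.0 = 3.017

FS = 3.02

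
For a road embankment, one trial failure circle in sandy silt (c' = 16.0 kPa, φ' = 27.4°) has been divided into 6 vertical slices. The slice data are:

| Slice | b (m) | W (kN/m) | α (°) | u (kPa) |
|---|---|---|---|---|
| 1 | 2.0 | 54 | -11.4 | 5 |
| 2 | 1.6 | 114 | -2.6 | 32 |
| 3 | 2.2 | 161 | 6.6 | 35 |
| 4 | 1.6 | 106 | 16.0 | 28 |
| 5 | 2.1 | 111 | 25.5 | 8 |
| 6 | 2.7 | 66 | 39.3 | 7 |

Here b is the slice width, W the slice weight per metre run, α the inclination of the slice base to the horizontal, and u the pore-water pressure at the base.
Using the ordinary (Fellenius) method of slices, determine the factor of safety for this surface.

Ordinary method of slices: FS = Σ[c'·Δl_i + (W_i cosα_i − u_i·Δl_i)·tanφ'] / Σ W_i sinα_i, with Δl_i = b_i / cosα_i.
Slice 1: Δl = 2.0/cos(-11.4°) = 2.040 m; N'_1 = 54·cos(-11.4°) − 5·2.040 = 42.7; c'Δl = 32.64; W sinα = -10.7
Slice 2: Δl = 1.6/cos(-2.6°) = 1.602 m; N'_2 = 114·cos(-2.6°) − 32·1.602 = 62.6; c'Δl = 25.63; W sinα = -5.2
Slice 3: Δl = 2.2/cos6.6° = 2.215 m; N'_3 = 161·cos6.6° − 35·2.215 = 82.4; c'Δl = 35.43; W sinα = 18.5
Slice 4: Δl = 1.6/cos16.0° = 1.664 m; N'_4 = 106·cos16.0° − 28·1.664 = 55.3; c'Δl = 26.63; W sinα = 29.2
Slice 5: Δl = 2.1/cos25.5° = 2.327 m; N'_5 = 111·cos25.5° − 8·2.327 = 81.6; c'Δl = 37.23; W sinα = 47.8
Slice 6: Δl = 2.7/cos39.3° = 3.489 m; N'_6 = 66·cos39.3° − 7·3.489 = 26.6; c'Δl = 55.83; W sinα = 41.8
Σc'Δl = 213.4 kN/m; ΣN' = 351.3 kN/m; ΣW sinα = 121.5 kN/m
Resisting = 213.4 + 351.3·tan27.4° = 213.4 + 182.1 = 395.5 kN/m
FS = 395.5 / 121.5 = 3.256

FS = 3.26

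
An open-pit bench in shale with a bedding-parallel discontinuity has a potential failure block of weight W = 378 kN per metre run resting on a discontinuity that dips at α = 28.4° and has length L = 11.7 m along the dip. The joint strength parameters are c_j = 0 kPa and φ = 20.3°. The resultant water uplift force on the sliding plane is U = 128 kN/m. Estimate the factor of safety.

Resolving the block weight along and normal to the plane and applying the Mohr–Coulomb strength on the joint:
N' = W cosα − U = 378·cos28.4° − 128 = 204.5 kN/m
Driving force T = W sinα = 378·sin28.4° = 179.8 kN/m
Resisting force R = c_j·L + N'·tanφ = 0·11.7 + 204.5·tan20.3° = 0.0 + 75.6 = 75.6 kN/m
FS = R / T = 75.6 / 179.8 = 0.421

FS = 0.42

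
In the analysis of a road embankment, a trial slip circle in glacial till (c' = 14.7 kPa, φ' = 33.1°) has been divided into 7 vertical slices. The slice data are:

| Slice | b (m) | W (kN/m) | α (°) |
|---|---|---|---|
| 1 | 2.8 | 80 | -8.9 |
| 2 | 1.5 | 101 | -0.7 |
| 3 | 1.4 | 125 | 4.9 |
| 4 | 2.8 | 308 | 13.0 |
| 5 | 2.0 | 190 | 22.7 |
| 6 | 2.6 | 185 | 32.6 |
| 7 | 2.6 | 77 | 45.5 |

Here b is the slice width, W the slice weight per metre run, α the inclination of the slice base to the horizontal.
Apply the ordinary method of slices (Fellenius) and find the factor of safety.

FS = 3.07

Ordinary method of slices: FS = Σ[c'·Δl_i + (W_i cosα_i)·tanφ'] / Σ W_i sinα_i, with Δl_i = b_i / cosα_i.
Slice 1: Δl = 2.8/cos(-8.9°) = 2.834 m; N'_1 = 80·cos(-8.9°) = 79.0; c'Δl = 41.66; W sinα = -12.4
Slice 2: Δl = 1.5/cos(-0.7°) = 1.500 m; N'_2 = 101·cos(-0.7°) = 101.0; c'Δl = 22.05; W sinα = -1.2
Slice 3: Δl = 1.4/cos4.9° = 1.405 m; N'_3 = 125·cos4.9° = 124.5; c'Δl = 20.66; W sinα = 10.7
Slice 4: Δl = 2.8/cos13.0° = 2.874 m; N'_4 = 308·cos13.0° = 300.1; c'Δl = 42.24; W sinα = 69.3
Slice 5: Δl = 2.0/cos22.7° = 2.168 m; N'_5 = 190·cos22.7° = 175.3; c'Δl = 31.87; W sinα = 73.3
Slice 6: Δl = 2.6/cos32.6° = 3.086 m; N'_6 = 185·cos32.6° = 155.9; c'Δl = 45.37; W sinα = 99.7
Slice 7: Δl = 2.6/cos45.5° = 3.709 m; N'_7 = 77·cos45.5° = 54.0; c'Δl = 54.53; W sinα = 54.9
Σc'Δl = 258.4 kN/m; ΣN' = 989.8 kN/m; ΣW sinα = 294.3 kN/m
Resisting = 258.4 + 989.8·tan33.1° = 258.4 + 645.2 = 903.6 kN/m
FS = 903.6 / 294.3 = 3.071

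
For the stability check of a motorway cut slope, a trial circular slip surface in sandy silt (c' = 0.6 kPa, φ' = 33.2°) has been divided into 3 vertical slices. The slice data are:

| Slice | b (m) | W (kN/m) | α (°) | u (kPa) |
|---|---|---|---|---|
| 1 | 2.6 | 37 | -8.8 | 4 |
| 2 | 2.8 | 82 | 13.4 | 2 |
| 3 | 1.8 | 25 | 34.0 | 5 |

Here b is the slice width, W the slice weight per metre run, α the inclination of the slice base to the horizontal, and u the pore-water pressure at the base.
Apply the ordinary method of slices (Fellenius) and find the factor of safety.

FS = 2.80

Ordinary method of slices: FS = Σ[c'·Δl_i + (W_i cosα_i − u_i·Δl_i)·tanφ'] / Σ W_i sinα_i, with Δl_i = b_i / cosα_i.
Slice 1: Δl = 2.6/cos(-8.8°) = 2.631 m; N'_1 = 37·cos(-8.8°) − 4·2.631 = 26.0; c'Δl = 1.58; W sinα = -5.7
Slice 2: Δl = 2.8/cos13.4° = 2.878 m; N'_2 = 82·cos13.4° − 2·2.878 = 74.0; c'Δl = 1.73; W sinα = 19.0
Slice 3: Δl = 1.8/cos34.0° = 2.171 m; N'_3 = 25·cos34.0° − 5·2.171 = 9.9; c'Δl = 1.30; W sinα = 14.0
Σc'Δl = 4.6 kN/m; ΣN' = 109.9 kN/m; ΣW sinα = 27.3 kN/m
Resisting = 4.6 + 109.9·tan33.2° = 4.6 + 71.9 = 76.5 kN/m
FS = 76.5 / 27.3 = 2.801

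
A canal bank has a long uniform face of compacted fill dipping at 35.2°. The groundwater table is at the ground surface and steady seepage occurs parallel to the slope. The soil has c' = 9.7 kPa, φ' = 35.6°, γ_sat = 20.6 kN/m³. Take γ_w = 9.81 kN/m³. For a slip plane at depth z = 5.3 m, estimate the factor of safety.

With seepage parallel to the slope and the water table at the surface, the effective normal stress on the slip plane uses the buoyant unit weight γ' = γ_sat − γ_w while the driving shear stress uses γ_sat:
FS = [c' + γ' z cos²β tanφ'] / [γ_sat z sinβ cosβ]
γ' = 20.6 − 9.81 = 10.79 kN/m³
Numerator = 9.7 + 10.79·5.3·cos²35.2°·tan35.6° = 9.7 + 10.79·5.3·0.6677·0.7159 = 37.038 kPa
Denominator = 20.6·5.3·sin35.2°·cos35.2° = 20.6·5.3·0.5764·0.8171 = 51.427 kPa
FS = 37.038 / 51.427 = 0.720

FS = 0.72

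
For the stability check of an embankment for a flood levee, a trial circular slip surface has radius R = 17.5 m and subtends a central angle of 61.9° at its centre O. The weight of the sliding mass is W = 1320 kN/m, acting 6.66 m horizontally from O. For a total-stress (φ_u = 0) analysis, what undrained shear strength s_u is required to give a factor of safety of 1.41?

FS = s_u·L_a·R / (W·d), so s_u = FS·W·d / (L_a·R).
Arc length L_a = R·θ = 17.5·(61.9°·π/180) = 17.5·1.0804 = 18.91 m
s_u = 1.41·1320·6.66 / (18.91·17.5) = 12395.6 / 330.86 = 37.46 kPa

s_u = 37.5 kPa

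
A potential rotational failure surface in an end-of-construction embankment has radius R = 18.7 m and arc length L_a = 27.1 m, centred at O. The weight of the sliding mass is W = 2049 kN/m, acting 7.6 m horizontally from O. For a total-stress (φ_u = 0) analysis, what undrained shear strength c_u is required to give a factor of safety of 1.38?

FS = c_u·L_a·R / (W·d), so c_u = FS·W·d / (L_a·R).
c_u = 1.38·2049·7.6 / (27.10·18.7) = 21489.9 / 506.77 = 42.41 kPa

c_u = 42.4 kPa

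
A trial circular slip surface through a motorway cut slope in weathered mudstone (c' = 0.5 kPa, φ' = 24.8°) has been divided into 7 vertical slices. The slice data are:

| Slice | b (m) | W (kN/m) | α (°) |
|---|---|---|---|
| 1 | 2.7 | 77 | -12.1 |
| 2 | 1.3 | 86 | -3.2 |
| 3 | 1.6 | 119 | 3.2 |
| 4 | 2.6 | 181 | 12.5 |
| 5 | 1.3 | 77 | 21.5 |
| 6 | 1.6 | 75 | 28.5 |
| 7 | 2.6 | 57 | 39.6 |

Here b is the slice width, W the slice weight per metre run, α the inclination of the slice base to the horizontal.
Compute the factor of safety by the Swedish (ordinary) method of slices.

Ordinary method of slices: FS = Σ[c'·Δl_i + (W_i cosα_i)·tanφ'] / Σ W_i sinα_i, with Δl_i = b_i / cosα_i.
Slice 1: Δl = 2.7/cos(-12.1°) = 2.761 m; N'_1 = 77·cos(-12.1°) = 75.3; c'Δl = 1.38; W sinα = -16.1
Slice 2: Δl = 1.3/cos(-3.2°) = 1.302 m; N'_2 = 86·cos(-3.2°) = 85.9; c'Δl = 0.65; W sinα = -4.8
Slice 3: Δl = 1.6/cos3.2° = 1.602 m; N'_3 = 119·cos3.2° = 118.8; c'Δl = 0.80; W sinα = 6.6
Slice 4: Δl = 2.6/cos12.5° = 2.663 m; N'_4 = 181·cos12.5° = 176.7; c'Δl = 1.33; W sinα = 39.2
Slice 5: Δl = 1.3/cos21.5° = 1.397 m; N'_5 = 77·cos21.5° = 71.6; c'Δl = 0.70; W sinα = 28.2
Slice 6: Δl = 1.6/cos28.5° = 1.821 m; N'_6 = 75·cos28.5° = 65.9; c'Δl = 0.91; W sinα = 35.8
Slice 7: Δl = 2.6/cos39.6° = 3.374 m; N'_7 = 57·cos39.6° = 43.9; c'Δl = 1.69; W sinα = 36.3
Σc'Δl = 7.5 kN/m; ΣN' = 638.2 kN/m; ΣW sinα = 125.2 kN/m
Resisting = 7.5 + 638.2·tan24.8° = 7.5 + 294.9 = 302.3 kN/m
FS = 302.3 / 125.2 = 2.414

FS = 2.41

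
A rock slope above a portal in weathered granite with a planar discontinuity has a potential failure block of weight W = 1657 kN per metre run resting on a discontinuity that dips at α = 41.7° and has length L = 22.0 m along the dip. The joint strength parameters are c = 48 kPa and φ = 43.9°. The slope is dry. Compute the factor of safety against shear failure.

FS = 2.04

Resolving the block weight along and normal to the plane and applying the Mohr–Coulomb strength on the joint:
N' = W cosα = 1657·cos41.7° = 1237.2 kN/m
Driving force T = W sinα = 1657·sin41.7° = 1102.3 kN/m
Resisting force R = c·L + N'·tanφ = 48·22.0 + 1237.2·tan43.9° = 1056.0 + 1190.6 = 2246.6 kN/m
FS = R / T = 2246.6 / 1102.3 = 2.038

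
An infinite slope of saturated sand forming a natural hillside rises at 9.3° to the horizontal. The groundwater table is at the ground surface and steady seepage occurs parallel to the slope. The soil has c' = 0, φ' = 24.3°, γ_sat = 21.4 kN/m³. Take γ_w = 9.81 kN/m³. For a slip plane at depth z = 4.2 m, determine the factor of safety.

With seepage parallel to the slope and the water table at the surface, the effective normal stress on the slip plane uses the buoyant unit weight γ' = γ_sat − γ_w while the driving shear stress uses γ_sat:
FS = [c' + γ' z cos²β tanφ'] / [γ_sat z sinβ cosβ]
(For c' = 0 this reduces to FS = (γ'/γ_sat)·tanφ'/tanβ.)
γ' = 21.4 − 9.81 = 11.59 kN/m³
Numerator = 0.0 + 11.59·4.2·cos²9.3°·tan24.3° = 0.0 + 11.59·4.2·0.9739·0.4515 = 21.405 kPa
Denominator = 21.4·4.2·sin9.3°·cos9.3° = 21.4·4.2·0.1616·0.9869 = 14.334 kPa
FS = 21.405 / 14.334 = 1.493

FS = 1.49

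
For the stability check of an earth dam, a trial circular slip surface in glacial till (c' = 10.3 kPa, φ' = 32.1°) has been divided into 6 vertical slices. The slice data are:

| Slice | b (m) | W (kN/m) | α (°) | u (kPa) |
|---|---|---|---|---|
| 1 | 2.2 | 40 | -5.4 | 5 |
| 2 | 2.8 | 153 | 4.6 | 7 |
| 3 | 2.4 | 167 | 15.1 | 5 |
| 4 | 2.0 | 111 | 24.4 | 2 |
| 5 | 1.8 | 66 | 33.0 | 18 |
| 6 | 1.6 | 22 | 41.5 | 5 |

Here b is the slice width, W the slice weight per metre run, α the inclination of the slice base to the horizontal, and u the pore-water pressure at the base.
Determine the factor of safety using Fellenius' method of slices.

FS = 2.79

Ordinary method of slices: FS = Σ[c'·Δl_i + (W_i cosα_i − u_i·Δl_i)·tanφ'] / Σ W_i sinα_i, with Δl_i = b_i / cosα_i.
Slice 1: Δl = 2.2/cos(-5.4°) = 2.210 m; N'_1 = 40·cos(-5.4°) − 5·2.210 = 28.8; c'Δl = 22.76; W sinα = -3.8
Slice 2: Δl = 2.8/cos4.6° = 2.809 m; N'_2 = 153·cos4.6° − 7·2.809 = 132.8; c'Δl = 28.93; W sinα = 12.3
Slice 3: Δl = 2.4/cos15.1° = 2.486 m; N'_3 = 167·cos15.1° − 5·2.486 = 148.8; c'Δl = 25.60; W sinα = 43.5
Slice 4: Δl = 2.0/cos24.4° = 2.196 m; N'_4 = 111·cos24.4° − 2·2.196 = 96.7; c'Δl = 22.62; W sinα = 45.9
Slice 5: Δl = 1.8/cos33.0° = 2.146 m; N'_5 = 66·cos33.0° − 18·2.146 = 16.7; c'Δl = 22.11; W sinα = 35.9
Slice 6: Δl = 1.6/cos41.5° = 2.136 m; N'_6 = 22·cos41.5° − 5·2.136 = 5.8; c'Δl = 22.00; W sinα = 14.6
Σc'Δl = 144.0 kN/m; ΣN' = 429.6 kN/m; ΣW sinα = 148.4 kN/m
Resisting = 144.0 + 429.6·tan32.1° = 144.0 + 269.5 = 413.5 kN/m
FS = 413.5 / 148.4 = 2.787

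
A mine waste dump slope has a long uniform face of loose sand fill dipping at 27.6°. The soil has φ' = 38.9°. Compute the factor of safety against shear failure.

For a dry cohesionless infinite slope the factor of safety is FS = tanφ' / tanβ.
FS = tan38.9° / tan27.6° = 0.8069 / 0.5228 = 1.543

FS = 1.54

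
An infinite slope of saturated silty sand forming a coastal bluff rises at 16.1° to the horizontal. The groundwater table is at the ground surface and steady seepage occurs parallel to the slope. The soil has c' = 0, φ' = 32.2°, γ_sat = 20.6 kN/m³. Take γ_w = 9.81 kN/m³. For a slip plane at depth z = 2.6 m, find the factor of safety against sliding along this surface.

FS = 1.14

With seepage parallel to the slope and the water table at the surface, the effective normal stress on the slip plane uses the buoyant unit weight γ' = γ_sat − γ_w while the driving shear stress uses γ_sat:
FS = [c' + γ' z cos²β tanφ'] / [γ_sat z sinβ cosβ]
(For c' = 0 this reduces to FS = (γ'/γ_sat)·tanφ'/tanβ.)
γ' = 20.6 − 9.81 = 10.79 kN/m³
Numerator = 0.0 + 10.79·2.6·cos²16.1°·tan32.2° = 0.0 + 10.79·2.6·0.9231·0.6297 = 16.308 kPa
Denominator = 20.6·2.6·sin16.1°·cos16.1° = 20.6·2.6·0.2773·0.9608 = 14.270 kPa
FS = 16.308 / 14.270 = 1.143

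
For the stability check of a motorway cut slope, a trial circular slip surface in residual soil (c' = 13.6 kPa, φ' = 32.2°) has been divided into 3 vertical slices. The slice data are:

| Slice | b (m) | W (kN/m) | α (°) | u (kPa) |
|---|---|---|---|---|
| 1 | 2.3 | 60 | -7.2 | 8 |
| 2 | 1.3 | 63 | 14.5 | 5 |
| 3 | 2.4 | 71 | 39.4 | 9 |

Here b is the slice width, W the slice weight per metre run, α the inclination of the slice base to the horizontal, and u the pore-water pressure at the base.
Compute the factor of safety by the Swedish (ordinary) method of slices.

FS = 3.17

Ordinary method of slices: FS = Σ[c'·Δl_i + (W_i cosα_i − u_i·Δl_i)·tanφ'] / Σ W_i sinα_i, with Δl_i = b_i / cosα_i.
Slice 1: Δl = 2.3/cos(-7.2°) = 2.318 m; N'_1 = 60·cos(-7.2°) − 8·2.318 = 41.0; c'Δl = 31.53; W sinα = -7.5
Slice 2: Δl = 1.3/cos14.5° = 1.343 m; N'_2 = 63·cos14.5° − 5·1.343 = 54.3; c'Δl = 18.26; W sinα = 15.8
Slice 3: Δl = 2.4/cos39.4° = 3.106 m; N'_3 = 71·cos39.4° − 9·3.106 = 26.9; c'Δl = 42.24; W sinα = 45.1
Σc'Δl = 92.0 kN/m; ΣN' = 122.2 kN/m; ΣW sinα = 53.3 kN/m
Resisting = 92.0 + 122.2·tan32.2° = 92.0 + 76.9 = 169.0 kN/m
FS = 169.0 / 53.3 = 3.169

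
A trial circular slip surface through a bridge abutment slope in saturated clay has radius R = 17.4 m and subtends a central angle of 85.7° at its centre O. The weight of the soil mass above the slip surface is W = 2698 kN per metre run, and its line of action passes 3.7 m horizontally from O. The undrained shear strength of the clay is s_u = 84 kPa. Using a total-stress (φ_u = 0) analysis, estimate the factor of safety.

FS = 3.81

Taking moments about the centre O, the resisting moment is provided by the undrained shear strength acting along the arc:
Arc length L_a = R·θ = 17.4·(85.7°·π/180) = 17.4·1.4957 = 26.03 m
M_R = s_u·L_a·R = 84·26.03·17.4 = 38039.6 kN·m/m
M_D = W·d = 2698·3.7 = 9982.6 kN·m/m
FS = M_R / M_D = 38039.6 / 9982.6 = 3.811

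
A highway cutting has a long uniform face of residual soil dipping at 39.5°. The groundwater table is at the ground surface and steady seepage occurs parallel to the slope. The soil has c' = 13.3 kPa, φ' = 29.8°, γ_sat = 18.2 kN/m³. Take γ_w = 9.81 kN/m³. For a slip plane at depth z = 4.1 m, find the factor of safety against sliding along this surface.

With seepage parallel to the slope and the water table at the surface, the effective normal stress on the slip plane uses the buoyant unit weight γ' = γ_sat − γ_w while the driving shear stress uses γ_sat:
FS = [c' + γ' z cos²β tanφ'] / [γ_sat z sinβ cosβ]
γ' = 18.2 − 9.81 = 8.39 kN/m³
Numerator = 13.3 + 8.39·4.1·cos²39.5°·tan29.8° = 13.3 + 8.39·4.1·0.5954·0.5727 = 25.030 kPa
Denominator = 18.2·4.1·sin39.5°·cos39.5° = 18.2·4.1·0.6361·0.7716 = 36.625 kPa
FS = 25.030 / 36.625 = 0.683

FS = 0.68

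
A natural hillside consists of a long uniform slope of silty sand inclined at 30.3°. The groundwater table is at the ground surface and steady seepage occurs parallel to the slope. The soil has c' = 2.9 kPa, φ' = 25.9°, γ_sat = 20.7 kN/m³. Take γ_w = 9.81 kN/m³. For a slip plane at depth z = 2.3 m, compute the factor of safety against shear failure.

FS = 0.58

With seepage parallel to the slope and the water table at the surface, the effective normal stress on the slip plane uses the buoyant unit weight γ' = γ_sat − γ_w while the driving shear stress uses γ_sat:
FS = [c' + γ' z cos²β tanφ'] / [γ_sat z sinβ cosβ]
γ' = 20.7 − 9.81 = 10.89 kN/m³
Numerator = 2.9 + 10.89·2.3·cos²30.3°·tan25.9° = 2.9 + 10.89·2.3·0.7455·0.4856 = 11.966 kPa
Denominator = 20.7·2.3·sin30.3°·cos30.3° = 20.7·2.3·0.5045·0.8634 = 20.739 kPa
FS = 11.966 / 20.739 = 0.577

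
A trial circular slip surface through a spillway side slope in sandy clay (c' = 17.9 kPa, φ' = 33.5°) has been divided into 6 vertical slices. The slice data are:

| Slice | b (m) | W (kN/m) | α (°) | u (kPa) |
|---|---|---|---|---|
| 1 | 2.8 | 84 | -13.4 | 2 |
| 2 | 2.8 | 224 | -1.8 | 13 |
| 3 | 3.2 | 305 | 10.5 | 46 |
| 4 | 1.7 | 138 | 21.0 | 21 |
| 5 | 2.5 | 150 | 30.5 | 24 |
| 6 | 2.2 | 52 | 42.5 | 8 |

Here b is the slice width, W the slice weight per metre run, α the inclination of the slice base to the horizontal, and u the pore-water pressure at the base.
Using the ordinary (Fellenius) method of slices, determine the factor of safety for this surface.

Ordinary method of slices: FS = Σ[c'·Δl_i + (W_i cosα_i − u_i·Δl_i)·tanφ'] / Σ W_i sinα_i, with Δl_i = b_i / cosα_i.
Slice 1: Δl = 2.8/cos(-13.4°) = 2.878 m; N'_1 = 84·cos(-13.4°) − 2·2.878 = 76.0; c'Δl = 51.52; W sinα = -19.5
Slice 2: Δl = 2.8/cos(-1.8°) = 2.801 m; N'_2 = 224·cos(-1.8°) − 13·2.801 = 187.5; c'Δl = 50.14; W sinα = -7.0
Slice 3: Δl = 3.2/cos10.5° = 3.254 m; N'_3 = 305·cos10.5° − 46·3.254 = 150.2; c'Δl = 58.26; W sinα = 55.6
Slice 4: Δl = 1.7/cos21.0° = 1.821 m; N'_4 = 138·cos21.0° − 21·1.821 = 90.6; c'Δl = 32.59; W sinα = 49.5
Slice 5: Δl = 2.5/cos30.5° = 2.901 m; N'_5 = 150·cos30.5° − 24·2.901 = 59.6; c'Δl = 51.94; W sinα = 76.1
Slice 6: Δl = 2.2/cos42.5° = 2.984 m; N'_6 = 52·cos42.5° − 8·2.984 = 14.5; c'Δl = 53.41; W sinα = 35.1
Σc'Δl = 297.9 kN/m; ΣN' = 578.3 kN/m; ΣW sinα = 189.8 kN/m
Resisting = 297.9 + 578.3·tan33.5° = 297.9 + 382.8 = 680.6 kN/m
FS = 680.6 / 189.8 = 3.586

FS = 3.59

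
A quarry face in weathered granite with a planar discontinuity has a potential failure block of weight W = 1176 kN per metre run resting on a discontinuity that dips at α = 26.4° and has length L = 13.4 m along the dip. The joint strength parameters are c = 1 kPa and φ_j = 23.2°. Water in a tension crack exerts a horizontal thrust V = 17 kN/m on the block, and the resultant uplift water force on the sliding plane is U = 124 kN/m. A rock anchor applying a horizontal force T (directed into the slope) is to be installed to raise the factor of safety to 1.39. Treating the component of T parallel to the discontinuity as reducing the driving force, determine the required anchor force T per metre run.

T = 236 kN/m

Resolving forces along and normal to the sliding plane, with the horizontal anchor force T adding T·sinα to the effective normal force and T·cosα acting up the plane against the driving force:
FS = [cL + (W cosα − U − V sinα + T sinα) tanφ_j] / [W sinα + V cosα − T cosα]
Without the anchor: N' = 921.8 kN/m, driving T_d = 538.1 kN/m, resisting R = 1·13.4 + 921.8·tan23.2° = 408.5 kN/m, FS = 0.76.
Setting FS = 1.39 and solving for T:
1.39·(538.1 − T cos26.4°) = 408.5 + T sin26.4°·tan23.2°
T·(sin26.4°·tan23.2° + 1.39·cos26.4°) = 1.39·538.1 − 408.5
T·(0.4446·0.4286 + 1.39·0.8957) = 748.0 − 408.5 = 339.5
T·1.4356 = 339.5
T = 236.5 kN/m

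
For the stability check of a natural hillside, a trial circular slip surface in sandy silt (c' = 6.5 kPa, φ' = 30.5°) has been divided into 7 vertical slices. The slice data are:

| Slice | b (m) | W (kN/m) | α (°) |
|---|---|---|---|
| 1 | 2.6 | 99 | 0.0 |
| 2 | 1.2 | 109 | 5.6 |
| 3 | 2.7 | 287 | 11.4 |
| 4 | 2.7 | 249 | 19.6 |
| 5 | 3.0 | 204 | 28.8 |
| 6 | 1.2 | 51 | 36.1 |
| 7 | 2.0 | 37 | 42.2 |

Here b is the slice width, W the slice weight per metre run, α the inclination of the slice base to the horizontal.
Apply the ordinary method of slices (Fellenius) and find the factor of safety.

FS = 2.24

Ordinary method of slices: FS = Σ[c'·Δl_i + (W_i cosα_i)·tanφ'] / Σ W_i sinα_i, with Δl_i = b_i / cosα_i.
Slice 1: Δl = 2.6/cos0.0° = 2.600 m; N'_1 = 99·cos0.0° = 99.0; c'Δl = 16.90; W sinα = 0.0
Slice 2: Δl = 1.2/cos5.6° = 1.206 m; N'_2 = 109·cos5.6° = 108.5; c'Δl = 7.84; W sinα = 10.6
Slice 3: Δl = 2.7/cos11.4° = 2.754 m; N'_3 = 287·cos11.4° = 281.3; c'Δl = 17.90; W sinα = 56.7
Slice 4: Δl = 2.7/cos19.6° = 2.866 m; N'_4 = 249·cos19.6° = 234.6; c'Δl = 18.63; W sinα = 83.5
Slice 5: Δl = 3.0/cos28.8° = 3.423 m; N'_5 = 204·cos28.8° = 178.8; c'Δl = 22.25; W sinα = 98.3
Slice 6: Δl = 1.2/cos36.1° = 1.485 m; N'_6 = 51·cos36.1° = 41.2; c'Δl = 9.65; W sinα = 30.0
Slice 7: Δl = 2.0/cos42.2° = 2.700 m; N'_7 = 37·cos42.2° = 27.4; c'Δl = 17.55; W sinα = 24.9
Σc'Δl = 110.7 kN/m; ΣN' = 970.8 kN/m; ΣW sinα = 304.1 kN/m
Resisting = 110.7 + 970.8·tan30.5° = 110.7 + 571.8 = 682.6 kN/m
FS = 682.6 / 304.1 = 2.245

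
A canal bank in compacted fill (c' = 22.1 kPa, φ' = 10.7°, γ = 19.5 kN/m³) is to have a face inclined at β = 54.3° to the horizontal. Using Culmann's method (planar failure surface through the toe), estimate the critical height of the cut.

Culmann's analysis gives the critical failure plane at α_cr = (β + φ')/2 = (54.3 + 10.7)/2 = 32.5°, and the critical height
H_c = (4c'/γ) · sinβ cosφ' / [1 − cos(β − φ')]
    = (4·22.1/19.5) · sin54.3°·cos10.7° / [1 − cos(43.6°)]
    = 4.533 · 0.8121·0.9826 / [1 − 0.7242]
    = 4.533 · 0.7980 / 0.2758
    = 13.11 m

H_c = 13.11 m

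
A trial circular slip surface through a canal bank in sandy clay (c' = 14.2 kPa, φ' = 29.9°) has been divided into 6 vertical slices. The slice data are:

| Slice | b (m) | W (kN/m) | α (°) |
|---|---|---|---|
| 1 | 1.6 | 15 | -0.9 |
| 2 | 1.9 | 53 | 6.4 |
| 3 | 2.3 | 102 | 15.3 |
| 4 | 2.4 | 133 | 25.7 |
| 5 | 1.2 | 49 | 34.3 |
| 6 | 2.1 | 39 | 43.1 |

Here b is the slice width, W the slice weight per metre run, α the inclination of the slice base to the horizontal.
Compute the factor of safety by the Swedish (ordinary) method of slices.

Ordinary method of slices: FS = Σ[c'·Δl_i + (W_i cosα_i)·tanφ'] / Σ W_i sinα_i, with Δl_i = b_i / cosα_i.
Slice 1: Δl = 1.6/cos(-0.9°) = 1.600 m; N'_1 = 15·cos(-0.9°) = 15.0; c'Δl = 22.72; W sinα = -0.2
Slice 2: Δl = 1.9/cos6.4° = 1.912 m; N'_2 = 53·cos6.4° = 52.7; c'Δl = 27.15; W sinα = 5.9
Slice 3: Δl = 2.3/cos15.3° = 2.385 m; N'_3 = 102·cos15.3° = 98.4; c'Δl = 33.86; W sinα = 26.9
Slice 4: Δl = 2.4/cos25.7° = 2.663 m; N'_4 = 133·cos25.7° = 119.8; c'Δl = 37.82; W sinα = 57.7
Slice 5: Δl = 1.2/cos34.3° = 1.453 m; N'_5 = 49·cos34.3° = 40.5; c'Δl = 20.63; W sinα = 27.6
Slice 6: Δl = 2.1/cos43.1° = 2.876 m; N'_6 = 39·cos43.1° = 28.5; c'Δl = 40.84; W sinα = 26.6
Σc'Δl = 183.0 kN/m; ΣN' = 354.9 kN/m; ΣW sinα = 144.5 kN/m
Resisting = 183.0 + 354.9·tan29.9° = 183.0 + 204.0 = 387.1 kN/m
FS = 387.1 / 144.5 = 2.678

FS = 2.68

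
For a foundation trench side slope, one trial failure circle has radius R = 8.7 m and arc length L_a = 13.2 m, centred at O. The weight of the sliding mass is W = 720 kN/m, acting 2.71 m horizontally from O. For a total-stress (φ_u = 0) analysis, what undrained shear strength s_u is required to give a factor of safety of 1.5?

FS = s_u·L_a·R / (W·d), so s_u = FS·W·d / (L_a·R).
s_u = 1.5·720·2.71 / (13.20·8.7) = 2926.8 / 114.84 = 25.49 kPa

s_u = 25.5 kPa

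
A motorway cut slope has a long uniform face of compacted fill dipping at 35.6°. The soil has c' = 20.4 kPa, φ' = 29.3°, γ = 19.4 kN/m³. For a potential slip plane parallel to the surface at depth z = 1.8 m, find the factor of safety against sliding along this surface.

For an infinite slope with a slip plane parallel to the surface (no pore pressure): FS = [c' + γz cos²β tanφ'] / [γz sinβ cosβ].
γz = 19.4·1.8 = 34.92 kN/m²
Numerator = 20.4 + 34.92·cos²35.6°·tan29.3° = 20.4 + 34.92·0.6611·0.5612 = 33.356 kPa
Denominator = 34.92·sin35.6°·cos35.6° = 34.92·0.5821·0.8131 = 16.528 kPa
FS = 33.356 / 16.528 = 2.018

FS = 2.02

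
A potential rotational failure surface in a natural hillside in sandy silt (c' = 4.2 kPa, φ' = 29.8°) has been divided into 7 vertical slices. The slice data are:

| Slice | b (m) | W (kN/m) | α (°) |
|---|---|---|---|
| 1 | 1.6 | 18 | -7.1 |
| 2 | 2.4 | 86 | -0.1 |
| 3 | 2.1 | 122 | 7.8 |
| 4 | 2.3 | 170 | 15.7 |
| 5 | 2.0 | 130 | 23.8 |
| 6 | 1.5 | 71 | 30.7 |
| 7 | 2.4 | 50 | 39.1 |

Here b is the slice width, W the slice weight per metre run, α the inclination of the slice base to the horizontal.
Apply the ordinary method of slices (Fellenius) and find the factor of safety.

Ordinary method of slices: FS = Σ[c'·Δl_i + (W_i cosα_i)·tanφ'] / Σ W_i sinα_i, with Δl_i = b_i / cosα_i.
Slice 1: Δl = 1.6/cos(-7.1°) = 1.612 m; N'_1 = 18·cos(-7.1°) = 17.9; c'Δl = 6.77; W sinα = -2.2
Slice 2: Δl = 2.4/cos(-0.1°) = 2.400 m; N'_2 = 86·cos(-0.1°) = 86.0; c'Δl = 10.08; W sinα = -0.2
Slice 3: Δl = 2.1/cos7.8° = 2.120 m; N'_3 = 122·cos7.8° = 120.9; c'Δl = 8.90; W sinα = 16.6
Slice 4: Δl = 2.3/cos15.7° = 2.389 m; N'_4 = 170·cos15.7° = 163.7; c'Δl = 10.03; W sinα = 46.0
Slice 5: Δl = 2.0/cos23.8° = 2.186 m; N'_5 = 130·cos23.8° = 118.9; c'Δl = 9.18; W sinα = 52.5
Slice 6: Δl = 1.5/cos30.7° = 1.744 m; N'_6 = 71·cos30.7° = 61.0; c'Δl = 7.33; W sinα = 36.2
Slice 7: Δl = 2.4/cos39.1° = 3.093 m; N'_7 = 50·cos39.1° = 38.8; c'Δl = 12.99; W sinα = 31.5
Σc'Δl = 65.3 kN/m; ΣN' = 607.2 kN/m; ΣW sinα = 180.4 kN/m
Resisting = 65.3 + 607.2·tan29.8° = 65.3 + 347.7 = 413.0 kN/m
FS = 413.0 / 180.4 = 2.289

FS = 2.29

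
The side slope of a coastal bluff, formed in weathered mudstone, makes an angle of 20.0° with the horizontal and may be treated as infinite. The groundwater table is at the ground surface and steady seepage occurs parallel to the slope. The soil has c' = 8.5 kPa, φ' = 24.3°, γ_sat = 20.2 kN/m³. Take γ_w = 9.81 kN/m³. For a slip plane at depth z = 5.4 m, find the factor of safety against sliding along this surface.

With seepage parallel to the slope and the water table at the surface, the effective normal stress on the slip plane uses the buoyant unit weight γ' = γ_sat − γ_w while the driving shear stress uses γ_sat:
FS = [c' + γ' z cos²β tanφ'] / [γ_sat z sinβ cosβ]
γ' = 20.2 − 9.81 = 10.39 kN/m³
Numerator = 8.5 + 10.39·5.4·cos²20.0°·tan24.3° = 8.5 + 10.39·5.4·0.8830·0.4515 = 30.869 kPa
Denominator = 20.2·5.4·sin20.0°·cos20.0° = 20.2·5.4·0.3420·0.9397 = 35.058 kPa
FS = 30.869 / 35.058 = 0.881

FS = 0.88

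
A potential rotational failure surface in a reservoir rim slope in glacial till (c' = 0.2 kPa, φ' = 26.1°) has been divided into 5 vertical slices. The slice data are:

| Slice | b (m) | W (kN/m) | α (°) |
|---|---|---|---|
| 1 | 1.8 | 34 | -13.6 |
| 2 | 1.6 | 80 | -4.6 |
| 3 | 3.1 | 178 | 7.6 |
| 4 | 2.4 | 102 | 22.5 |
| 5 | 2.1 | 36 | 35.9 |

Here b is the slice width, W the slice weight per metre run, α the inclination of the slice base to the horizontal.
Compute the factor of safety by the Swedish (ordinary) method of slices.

Ordinary method of slices: FS = Σ[c'·Δl_i + (W_i cosα_i)·tanφ'] / Σ W_i sinα_i, with Δl_i = b_i / cosα_i.
Slice 1: Δl = 1.8/cos(-13.6°) = 1.852 m; N'_1 = 34·cos(-13.6°) = 33.0; c'Δl = 0.37; W sinα = -8.0
Slice 2: Δl = 1.6/cos(-4.6°) = 1.605 m; N'_2 = 80·cos(-4.6°) = 79.7; c'Δl = 0.32; W sinα = -6.4
Slice 3: Δl = 3.1/cos7.6° = 3.127 m; N'_3 = 178·cos7.6° = 176.4; c'Δl = 0.63; W sinα = 23.5
Slice 4: Δl = 2.4/cos22.5° = 2.598 m; N'_4 = 102·cos22.5° = 94.2; c'Δl = 0.52; W sinα = 39.0
Slice 5: Δl = 2.1/cos35.9° = 2.592 m; N'_5 = 36·cos35.9° = 29.2; c'Δl = 0.52; W sinα = 21.1
Σc'Δl = 2.4 kN/m; ΣN' = 412.6 kN/m; ΣW sinα = 69.3 kN/m
Resisting = 2.4 + 412.6·tan26.1° = 2.4 + 202.1 = 204.5 kN/m
FS = 204.5 / 69.3 = 2.952

FS = 2.95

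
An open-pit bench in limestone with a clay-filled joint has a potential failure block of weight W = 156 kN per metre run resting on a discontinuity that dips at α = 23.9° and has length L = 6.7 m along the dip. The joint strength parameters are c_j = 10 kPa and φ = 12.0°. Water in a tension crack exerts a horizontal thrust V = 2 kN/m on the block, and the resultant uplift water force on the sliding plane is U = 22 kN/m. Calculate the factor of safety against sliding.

FS = 1.42

Resolving the block weight along and normal to the plane and applying the Mohr–Coulomb strength on the joint:
N' = W cosα − U − V sinα = 156·cos23.9° − 22 − 2·sin23.9° = 119.8 kN/m
Driving force T = W sinα + V cosα = 156·sin23.9° + 2·cos23.9° = 65.0 kN/m
Resisting force R = c_j·L + N'·tanφ = 10·6.7 + 119.8·tan12.0° = 67.0 + 25.5 = 92.5 kN/m
FS = R / T = 92.5 / 65.0 = 1.422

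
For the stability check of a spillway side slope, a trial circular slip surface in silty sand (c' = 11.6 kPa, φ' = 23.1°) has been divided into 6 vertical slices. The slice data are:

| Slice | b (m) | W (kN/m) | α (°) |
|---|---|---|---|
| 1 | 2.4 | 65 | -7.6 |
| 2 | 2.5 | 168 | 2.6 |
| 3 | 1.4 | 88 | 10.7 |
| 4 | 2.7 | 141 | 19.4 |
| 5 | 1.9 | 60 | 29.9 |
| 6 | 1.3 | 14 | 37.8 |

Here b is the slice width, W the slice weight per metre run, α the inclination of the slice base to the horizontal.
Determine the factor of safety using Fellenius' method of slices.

Ordinary method of slices: FS = Σ[c'·Δl_i + (W_i cosα_i)·tanφ'] / Σ W_i sinα_i, with Δl_i = b_i / cosα_i.
Slice 1: Δl = 2.4/cos(-7.6°) = 2.421 m; N'_1 = 65·cos(-7.6°) = 64.4; c'Δl = 28.09; W sinα = -8.6
Slice 2: Δl = 2.5/cos2.6° = 2.503 m; N'_2 = 168·cos2.6° = 167.8; c'Δl = 29.03; W sinα = 7.6
Slice 3: Δl = 1.4/cos10.7° = 1.425 m; N'_3 = 88·cos10.7° = 86.5; c'Δl = 16.53; W sinα = 16.3
Slice 4: Δl = 2.7/cos19.4° = 2.863 m; N'_4 = 141·cos19.4° = 133.0; c'Δl = 33.21; W sinα = 46.8
Slice 5: Δl = 1.9/cos29.9° = 2.192 m; N'_5 = 60·cos29.9° = 52.0; c'Δl = 25.42; W sinα = 29.9
Slice 6: Δl = 1.3/cos37.8° = 1.645 m; N'_6 = 14·cos37.8° = 11.1; c'Δl = 19.08; W sinα = 8.6
Σc'Δl = 151.4 kN/m; ΣN' = 514.8 kN/m; ΣW sinα = 100.7 kN/m
Resisting = 151.4 + 514.8·tan23.1° = 151.4 + 219.6 = 370.9 kN/m
FS = 370.9 / 100.7 = 3.684

FS = 3.68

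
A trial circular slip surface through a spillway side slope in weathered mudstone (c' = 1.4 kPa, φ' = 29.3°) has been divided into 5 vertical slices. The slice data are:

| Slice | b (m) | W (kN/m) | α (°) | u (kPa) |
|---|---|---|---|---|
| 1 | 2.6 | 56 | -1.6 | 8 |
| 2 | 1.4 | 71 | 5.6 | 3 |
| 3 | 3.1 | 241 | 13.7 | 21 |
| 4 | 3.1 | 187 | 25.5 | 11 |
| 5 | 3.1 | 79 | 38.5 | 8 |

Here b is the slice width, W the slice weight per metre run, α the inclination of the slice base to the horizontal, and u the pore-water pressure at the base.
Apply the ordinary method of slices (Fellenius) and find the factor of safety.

FS = 1.36

Ordinary method of slices: FS = Σ[c'·Δl_i + (W_i cosα_i − u_i·Δl_i)·tanφ'] / Σ W_i sinα_i, with Δl_i = b_i / cosα_i.
Slice 1: Δl = 2.6/cos(-1.6°) = 2.601 m; N'_1 = 56·cos(-1.6°) − 8·2.601 = 35.2; c'Δl = 3.64; W sinα = -1.6
Slice 2: Δl = 1.4/cos5.6° = 1.407 m; N'_2 = 71·cos5.6° − 3·1.407 = 66.4; c'Δl = 1.97; W sinα = 6.9
Slice 3: Δl = 3.1/cos13.7° = 3.191 m; N'_3 = 241·cos13.7° − 21·3.191 = 167.1; c'Δl = 4.47; W sinα = 57.1
Slice 4: Δl = 3.1/cos25.5° = 3.435 m; N'_4 = 187·cos25.5° − 11·3.435 = 131.0; c'Δl = 4.81; W sinα = 80.5
Slice 5: Δl = 3.1/cos38.5° = 3.961 m; N'_5 = 79·cos38.5° − 8·3.961 = 30.1; c'Δl = 5.55; W sinα = 49.2
Σc'Δl = 20.4 kN/m; ΣN' = 429.9 kN/m; ΣW sinα = 192.1 kN/m
Resisting = 20.4 + 429.9·tan29.3° = 20.4 + 241.2 = 261.7 kN/m
FS = 261.7 / 192.1 = 1.362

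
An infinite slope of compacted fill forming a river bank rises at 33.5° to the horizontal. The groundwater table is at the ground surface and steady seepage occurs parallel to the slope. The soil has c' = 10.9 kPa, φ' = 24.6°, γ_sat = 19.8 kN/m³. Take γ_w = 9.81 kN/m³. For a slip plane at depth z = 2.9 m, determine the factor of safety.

FS = 0.76

With seepage parallel to the slope and the water table at the surface, the effective normal stress on the slip plane uses the buoyant unit weight γ' = γ_sat − γ_w while the driving shear stress uses γ_sat:
FS = [c' + γ' z cos²β tanφ'] / [γ_sat z sinβ cosβ]
γ' = 19.8 − 9.81 = 9.99 kN/m³
Numerator = 10.9 + 9.99·2.9·cos²33.5°·tan24.6° = 10.9 + 9.99·2.9·0.6954·0.4578 = 20.123 kPa
Denominator = 19.8·2.9·sin33.5°·cos33.5° = 19.8·2.9·0.5519·0.8339 = 26.428 kPa
FS = 20.123 / 26.428 = 0.761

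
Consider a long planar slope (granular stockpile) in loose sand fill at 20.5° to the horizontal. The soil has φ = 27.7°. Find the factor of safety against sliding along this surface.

FS = 1.40

For a dry cohesionless infinite slope the factor of safety is FS = tanφ / tanβ.
FS = tan27.7° / tan20.5° = 0.5250 / 0.3739 = 1.404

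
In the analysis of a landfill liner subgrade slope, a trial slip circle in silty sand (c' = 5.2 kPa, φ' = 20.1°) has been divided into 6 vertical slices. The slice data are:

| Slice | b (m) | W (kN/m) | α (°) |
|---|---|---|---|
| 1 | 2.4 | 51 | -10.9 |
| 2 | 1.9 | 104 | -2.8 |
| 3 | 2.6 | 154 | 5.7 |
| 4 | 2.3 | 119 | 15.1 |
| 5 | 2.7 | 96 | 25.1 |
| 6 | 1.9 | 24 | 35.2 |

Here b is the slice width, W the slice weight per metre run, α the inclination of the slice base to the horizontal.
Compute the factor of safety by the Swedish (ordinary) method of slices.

FS = 3.13

Ordinary method of slices: FS = Σ[c'·Δl_i + (W_i cosα_i)·tanφ'] / Σ W_i sinα_i, with Δl_i = b_i / cosα_i.
Slice 1: Δl = 2.4/cos(-10.9°) = 2.444 m; N'_1 = 51·cos(-10.9°) = 50.1; c'Δl = 12.71; W sinα = -9.6
Slice 2: Δl = 1.9/cos(-2.8°) = 1.902 m; N'_2 = 104·cos(-2.8°) = 103.9; c'Δl = 9.89; W sinα = -5.1
Slice 3: Δl = 2.6/cos5.7° = 2.613 m; N'_3 = 154·cos5.7° = 153.2; c'Δl = 13.59; W sinα = 15.3
Slice 4: Δl = 2.3/cos15.1° = 2.382 m; N'_4 = 119·cos15.1° = 114.9; c'Δl = 12.39; W sinα = 31.0
Slice 5: Δl = 2.7/cos25.1° = 2.982 m; N'_5 = 96·cos25.1° = 86.9; c'Δl = 15.50; W sinα = 40.7
Slice 6: Δl = 1.9/cos35.2° = 2.325 m; N'_6 = 24·cos35.2° = 19.6; c'Δl = 12.09; W sinα = 13.8
Σc'Δl = 76.2 kN/m; ΣN' = 528.6 kN/m; ΣW sinα = 86.1 kN/m
Resisting = 76.2 + 528.6·tan20.1° = 76.2 + 193.5 = 269.6 kN/m
FS = 269.6 / 86.1 = 3.130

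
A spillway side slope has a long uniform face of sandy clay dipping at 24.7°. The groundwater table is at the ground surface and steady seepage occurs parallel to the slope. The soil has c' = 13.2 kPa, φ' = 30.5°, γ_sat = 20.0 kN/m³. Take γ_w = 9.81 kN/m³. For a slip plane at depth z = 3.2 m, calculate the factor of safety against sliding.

FS = 1.20

With seepage parallel to the slope and the water table at the surface, the effective normal stress on the slip plane uses the buoyant unit weight γ' = γ_sat − γ_w while the driving shear stress uses γ_sat:
FS = [c' + γ' z cos²β tanφ'] / [γ_sat z sinβ cosβ]
γ' = 20.0 − 9.81 = 10.19 kN/m³
Numerator = 13.2 + 10.19·3.2·cos²24.7°·tan30.5° = 13.2 + 10.19·3.2·0.8254·0.5890 = 29.054 kPa
Denominator = 20.0·3.2·sin24.7°·cos24.7° = 20.0·3.2·0.4179·0.9085 = 24.297 kPa
FS = 29.054 / 24.297 = 1.196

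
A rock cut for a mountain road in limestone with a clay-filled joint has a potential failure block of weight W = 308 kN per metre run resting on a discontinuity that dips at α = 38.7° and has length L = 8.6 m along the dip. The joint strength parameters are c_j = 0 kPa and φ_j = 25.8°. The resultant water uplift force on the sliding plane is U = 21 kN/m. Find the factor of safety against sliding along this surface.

Resolving the block weight along and normal to the plane and applying the Mohr–Coulomb strength on the joint:
N' = W cosα − U = 308·cos38.7° − 21 = 219.4 kN/m
Driving force T = W sinα = 308·sin38.7° = 192.6 kN/m
Resisting force R = c_j·L + N'·tanφ_j = 0·8.6 + 219.4·tan25.8° = 0.0 + 106.0 = 106.0 kN/m
FS = R / T = 106.0 / 192.6 = 0.551

FS = 0.55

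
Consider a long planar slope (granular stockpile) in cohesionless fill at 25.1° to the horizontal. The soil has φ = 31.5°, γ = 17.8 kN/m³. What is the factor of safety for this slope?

FS = 1.31

For a dry cohesionless infinite slope the factor of safety is FS = tanφ / tanβ.
FS = tan31.5° / tan25.1° = 0.6128 / 0.4684 = 1.308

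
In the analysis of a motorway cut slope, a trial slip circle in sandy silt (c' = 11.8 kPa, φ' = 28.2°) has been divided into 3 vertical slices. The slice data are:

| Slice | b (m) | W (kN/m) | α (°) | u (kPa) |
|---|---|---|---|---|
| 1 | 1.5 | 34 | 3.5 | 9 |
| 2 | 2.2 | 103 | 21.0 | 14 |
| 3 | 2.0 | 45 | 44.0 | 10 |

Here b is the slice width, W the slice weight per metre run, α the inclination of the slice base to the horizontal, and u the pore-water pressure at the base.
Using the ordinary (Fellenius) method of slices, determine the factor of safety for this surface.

FS = 1.79

Ordinary method of slices: FS = Σ[c'·Δl_i + (W_i cosα_i − u_i·Δl_i)·tanφ'] / Σ W_i sinα_i, with Δl_i = b_i / cosα_i.
Slice 1: Δl = 1.5/cos3.5° = 1.503 m; N'_1 = 34·cos3.5° − 9·1.503 = 20.4; c'Δl = 17.73; W sinα = 2.1
Slice 2: Δl = 2.2/cos21.0° = 2.357 m; N'_2 = 103·cos21.0° − 14·2.357 = 63.2; c'Δl = 27.81; W sinα = 36.9
Slice 3: Δl = 2.0/cos44.0° = 2.780 m; N'_3 = 45·cos44.0° − 10·2.780 = 4.6; c'Δl = 32.81; W sinα = 31.3
Σc'Δl = 78.3 kN/m; ΣN' = 88.1 kN/m; ΣW sinα = 70.2 kN/m
Resisting = 78.3 + 88.1·tan28.2° = 78.3 + 47.3 = 125.6 kN/m
FS = 125.6 / 70.2 = 1.788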